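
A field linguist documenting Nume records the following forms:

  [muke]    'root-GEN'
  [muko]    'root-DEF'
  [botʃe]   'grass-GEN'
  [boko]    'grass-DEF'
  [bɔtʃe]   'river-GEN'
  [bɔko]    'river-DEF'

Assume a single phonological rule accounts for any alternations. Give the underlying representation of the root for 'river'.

'river' shows [tʃ] ~ [k] at the end of the stem ([bɔtʃe] vs [bɔko]).
The stem 'root' ([muke], [muko]) shows [k] unchanged in both environments, so [k] cannot be basic with [tʃ] derived before the GEN suffix.
The underlying segment must be /tʃ/; palato-alveolar /tʃ/ becomes [k] when no front vowel follows, yielding [k] there.
The underlying form of 'river' is therefore /bɔtʃ/.

/bɔtʃ/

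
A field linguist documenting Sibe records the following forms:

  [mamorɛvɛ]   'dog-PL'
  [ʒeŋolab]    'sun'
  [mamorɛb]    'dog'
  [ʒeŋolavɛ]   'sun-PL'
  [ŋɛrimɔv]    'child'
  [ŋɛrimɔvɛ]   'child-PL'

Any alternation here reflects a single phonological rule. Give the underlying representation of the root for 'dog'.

The stem for 'dog' ends in [b] in [mamorɛb] but [v] in [mamorɛvɛ].
The stem 'child' ([ŋɛrimɔv], [ŋɛrimɔvɛ]) shows [v] unchanged in both environments, so [v] cannot be basic with [b] derived in isolation.
The alternation reflects intervocalic spirantization: voiced stops become fricatives between vowels. /b/ is underlying.
Hence 'dog' is /mamorɛb/ underlyingly.

/mamorɛb/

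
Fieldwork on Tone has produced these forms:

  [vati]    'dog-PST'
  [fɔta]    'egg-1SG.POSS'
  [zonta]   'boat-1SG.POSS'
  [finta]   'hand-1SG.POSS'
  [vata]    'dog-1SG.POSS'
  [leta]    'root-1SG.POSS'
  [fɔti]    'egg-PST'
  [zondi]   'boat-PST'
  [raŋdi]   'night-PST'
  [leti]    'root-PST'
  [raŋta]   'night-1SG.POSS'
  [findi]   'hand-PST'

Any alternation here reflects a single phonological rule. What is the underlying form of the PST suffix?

The PST suffix surfaces as [-di] and [-ti], depending on the final segment of the stem.
By contrast the 1SG.POSS suffix keeps its initial [t] throughout — that segment must be underlying.
So the underlying form is /-di/, and voiced stops become voiceless after a vowel.

/-di/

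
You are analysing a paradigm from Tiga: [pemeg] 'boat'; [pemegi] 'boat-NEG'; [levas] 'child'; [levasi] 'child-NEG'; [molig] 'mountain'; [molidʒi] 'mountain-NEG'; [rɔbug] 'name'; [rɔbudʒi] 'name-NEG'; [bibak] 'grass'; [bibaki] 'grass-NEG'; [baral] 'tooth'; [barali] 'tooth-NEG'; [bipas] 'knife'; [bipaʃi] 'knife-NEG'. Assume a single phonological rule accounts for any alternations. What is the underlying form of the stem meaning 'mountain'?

/molidʒ/

'mountain' shows [g] ~ [dʒ] at the end of the stem ([molig] vs [molidʒi]).
If /g/ were underlying and a rule turned it into [dʒ] before the NEG suffix, 'boat' would also alternate; but it has [g] in both [pemeg] and [pemegi].
So /dʒ/ is underlying, and a rule of depalatalization — palato-alveolar /dʒ/ and /ʃ/ become [g] and [s] when no front vowel follows — gives [g].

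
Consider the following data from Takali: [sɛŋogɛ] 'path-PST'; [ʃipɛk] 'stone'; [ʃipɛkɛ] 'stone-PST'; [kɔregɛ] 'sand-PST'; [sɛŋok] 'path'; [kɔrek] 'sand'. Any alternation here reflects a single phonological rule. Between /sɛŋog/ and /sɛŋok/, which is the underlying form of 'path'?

'path' shows [k] ~ [g] at the end of the stem ([sɛŋok] vs [sɛŋogɛ]).
The stem 'stone' ([ʃipɛk], [ʃipɛkɛ]) shows [k] unchanged in both environments, so [k] cannot be basic with [g] derived before the PST suffix.
So /g/ is underlying, and a rule of word-final obstruent devoicing — voiced obstruents become voiceless word-finally — gives [k].

/sɛŋog/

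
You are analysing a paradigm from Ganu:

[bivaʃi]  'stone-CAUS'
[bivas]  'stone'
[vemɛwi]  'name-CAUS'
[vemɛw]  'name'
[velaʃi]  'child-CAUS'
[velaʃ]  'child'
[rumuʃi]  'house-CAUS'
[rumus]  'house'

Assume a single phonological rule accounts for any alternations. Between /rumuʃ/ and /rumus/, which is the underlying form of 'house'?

'house' shows [ʃ] ~ [s] at the end of the stem ([rumuʃi] vs [rumus]).
If /ʃ/ were underlying and a rule turned it into [s] in isolation, 'child' would also alternate; but it has [ʃ] in both [velaʃi] and [velaʃ].
The underlying segment must be /s/; /s/ becomes palato-alveolar [ʃ] before a front vowel, yielding [ʃ] there.

/rumus/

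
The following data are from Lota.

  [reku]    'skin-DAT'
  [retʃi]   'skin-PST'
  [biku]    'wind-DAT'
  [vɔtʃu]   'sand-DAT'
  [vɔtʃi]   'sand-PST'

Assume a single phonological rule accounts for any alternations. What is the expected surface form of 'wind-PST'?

[bitʃi]

In [reku] and [retʃi] the final segment of 'skin' alternates: [k] ~ [tʃ].
But 'sand' keeps [tʃ] in both environments ([vɔtʃu], [vɔtʃi]), so there is no rule changing /tʃ/ to [k] before the DAT suffix.
The underlying segment must be /k/; /k/ becomes palato-alveolar [tʃ] before a front vowel, yielding [tʃ] there.
The one attested form of 'wind', [biku], shows underlying /bik/. Applying the same rule before a front vowel gives [bitʃi].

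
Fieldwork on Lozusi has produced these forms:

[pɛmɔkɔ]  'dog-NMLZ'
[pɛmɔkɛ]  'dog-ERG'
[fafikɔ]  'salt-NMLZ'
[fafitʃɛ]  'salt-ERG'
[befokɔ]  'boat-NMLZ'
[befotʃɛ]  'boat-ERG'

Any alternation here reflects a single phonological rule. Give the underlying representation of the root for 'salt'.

The root 'salt' surfaces as [fafikɔ] and [fafitʃɛ], with a stem-final [k] ~ [tʃ] alternation.
If /k/ were underlying and a rule turned it into [tʃ] before the ERG suffix, 'dog' would also alternate; but it has [k] in both [pɛmɔkɔ] and [pɛmɔkɛ].
So /tʃ/ is underlying, and a rule of depalatalization — palato-alveolar /tʃ/ becomes [k] when no front vowel follows — gives [k].

/fafitʃ/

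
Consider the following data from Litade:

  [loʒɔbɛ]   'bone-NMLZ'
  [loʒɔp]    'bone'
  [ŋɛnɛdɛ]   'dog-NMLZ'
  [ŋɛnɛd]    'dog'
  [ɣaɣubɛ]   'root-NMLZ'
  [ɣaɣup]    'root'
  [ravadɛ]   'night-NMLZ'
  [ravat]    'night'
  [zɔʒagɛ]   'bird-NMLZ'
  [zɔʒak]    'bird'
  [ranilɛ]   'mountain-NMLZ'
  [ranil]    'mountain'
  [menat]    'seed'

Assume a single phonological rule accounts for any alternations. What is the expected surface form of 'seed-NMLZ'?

The root 'night' surfaces as [ravadɛ] and [ravat], with a stem-final [d] ~ [t] alternation.
Compare 'dog', with invariant [d] in [ŋɛnɛdɛ] and [ŋɛnɛd]: an analysis with underlying /d/ and a rule producing [t] in isolation would wrongly predict alternation here too.
Therefore /t/ is basic and [d] is derived by intervocalic voicing (voiceless stops become voiced between vowels).
The one attested form of 'seed', [menat], shows underlying /menat/. Applying the same rule between vowels gives [menadɛ].

[menadɛ]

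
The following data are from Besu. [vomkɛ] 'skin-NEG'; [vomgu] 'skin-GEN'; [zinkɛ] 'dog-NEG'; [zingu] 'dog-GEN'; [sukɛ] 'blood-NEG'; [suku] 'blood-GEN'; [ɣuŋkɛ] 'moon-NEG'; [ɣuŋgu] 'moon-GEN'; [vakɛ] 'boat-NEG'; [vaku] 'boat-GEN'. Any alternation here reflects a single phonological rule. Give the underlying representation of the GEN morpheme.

The GEN suffix surfaces as [-gu] and [-ku], depending on the final segment of the stem.
The NEG suffix, which begins with [k], is invariant after every stem; so [k] is not altered by any rule here.
So the underlying form is /-gu/, and voiced stops become voiceless after a vowel.

/-gu/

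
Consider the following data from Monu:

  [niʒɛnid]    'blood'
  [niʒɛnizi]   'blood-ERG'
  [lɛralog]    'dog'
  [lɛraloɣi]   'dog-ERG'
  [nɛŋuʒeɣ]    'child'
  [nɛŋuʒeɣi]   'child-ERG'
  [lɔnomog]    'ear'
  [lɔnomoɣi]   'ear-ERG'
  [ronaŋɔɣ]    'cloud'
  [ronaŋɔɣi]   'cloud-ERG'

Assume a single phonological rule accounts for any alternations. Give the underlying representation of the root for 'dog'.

The stem for 'dog' ends in [g] in [lɛralog] but [ɣ] in [lɛraloɣi].
If /ɣ/ were underlying and a rule turned it into [g] in isolation, 'cloud' would also alternate; but it has [ɣ] in both [ronaŋɔɣ] and [ronaŋɔɣi].
So /g/ is underlying, and a rule of intervocalic spirantization — voiced stops become fricatives between vowels — gives [ɣ].
The underlying form of 'dog' is therefore /lɛralog/.

/lɛralog/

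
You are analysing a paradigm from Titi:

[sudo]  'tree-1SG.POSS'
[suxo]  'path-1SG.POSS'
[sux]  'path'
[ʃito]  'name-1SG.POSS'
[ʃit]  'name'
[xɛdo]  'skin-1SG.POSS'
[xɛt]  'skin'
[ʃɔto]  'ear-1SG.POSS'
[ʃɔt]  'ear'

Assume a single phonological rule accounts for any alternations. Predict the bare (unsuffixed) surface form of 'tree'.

'skin' shows [d] ~ [t] at the end of the stem ([xɛdo] vs [xɛt]).
The stem 'ear' ([ʃɔto], [ʃɔt]) shows [t] unchanged in both environments, so [t] cannot be basic with [d] derived before the 1SG.POSS suffix.
The underlying segment must be /d/; voiced obstruents become voiceless word-finally, yielding [t] there.
From [sudo] the stem 'tree' is /sud/; word-finally this yields [sut].

[sut]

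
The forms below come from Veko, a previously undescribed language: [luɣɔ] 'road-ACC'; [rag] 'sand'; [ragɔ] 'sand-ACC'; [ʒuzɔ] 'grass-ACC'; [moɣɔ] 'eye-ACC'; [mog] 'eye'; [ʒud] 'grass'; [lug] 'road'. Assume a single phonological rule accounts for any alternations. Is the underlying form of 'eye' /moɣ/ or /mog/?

/moɣ/

The root 'eye' surfaces as [moɣɔ] and [mog], with a stem-final [ɣ] ~ [g] alternation.
The stem 'sand' ([ragɔ], [rag]) shows [g] unchanged in both environments, so [g] cannot be basic with [ɣ] derived before the ACC suffix.
So /ɣ/ is underlying, and a rule of word-final hardening — voiced fricatives become stops word-finally — gives [g].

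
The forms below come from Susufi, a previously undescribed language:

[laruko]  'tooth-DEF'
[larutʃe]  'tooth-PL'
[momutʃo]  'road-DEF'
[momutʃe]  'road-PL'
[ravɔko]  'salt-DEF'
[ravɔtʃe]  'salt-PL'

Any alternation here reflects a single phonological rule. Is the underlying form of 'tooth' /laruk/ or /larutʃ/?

/laruk/

In [laruko] and [larutʃe] the final segment of 'tooth' alternates: [k] ~ [tʃ].
But 'road' keeps [tʃ] in both environments ([momutʃo], [momutʃe]), so there is no rule changing /tʃ/ to [k] before the DEF suffix.
So /k/ is underlying, and a rule of palatalization before a front vowel — /k/ becomes palato-alveolar [tʃ] before a front vowel — gives [tʃ].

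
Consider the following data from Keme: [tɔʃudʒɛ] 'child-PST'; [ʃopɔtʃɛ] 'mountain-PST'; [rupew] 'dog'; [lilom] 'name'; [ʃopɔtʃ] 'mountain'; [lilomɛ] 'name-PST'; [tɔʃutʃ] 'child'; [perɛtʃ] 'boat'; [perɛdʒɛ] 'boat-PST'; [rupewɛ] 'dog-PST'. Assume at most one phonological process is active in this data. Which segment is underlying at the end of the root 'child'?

/dʒ/

'child' shows [tʃ] ~ [dʒ] at the end of the stem ([tɔʃutʃ] vs [tɔʃudʒɛ]).
But 'mountain' keeps [tʃ] in both environments ([ʃopɔtʃ], [ʃopɔtʃɛ]), so there is no rule changing /tʃ/ to [dʒ] before the PST suffix.
Therefore /dʒ/ is basic and [tʃ] is derived by word-final obstruent devoicing (voiced obstruents become voiceless word-finally).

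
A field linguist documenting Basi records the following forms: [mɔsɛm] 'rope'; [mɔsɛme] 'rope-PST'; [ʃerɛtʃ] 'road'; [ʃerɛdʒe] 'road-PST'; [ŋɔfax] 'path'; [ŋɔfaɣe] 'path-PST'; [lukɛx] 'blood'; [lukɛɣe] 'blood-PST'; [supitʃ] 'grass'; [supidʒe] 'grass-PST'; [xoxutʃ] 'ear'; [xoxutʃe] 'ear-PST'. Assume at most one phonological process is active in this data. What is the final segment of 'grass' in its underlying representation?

The root 'grass' surfaces as [supitʃ] and [supidʒe], with a stem-final [tʃ] ~ [dʒ] alternation.
But 'ear' keeps [tʃ] in both environments ([xoxutʃ], [xoxutʃe]), so there is no rule changing /tʃ/ to [dʒ] before the PST suffix.
The alternation reflects word-final obstruent devoicing: voiced obstruents become voiceless word-finally. /dʒ/ is underlying.

/dʒ/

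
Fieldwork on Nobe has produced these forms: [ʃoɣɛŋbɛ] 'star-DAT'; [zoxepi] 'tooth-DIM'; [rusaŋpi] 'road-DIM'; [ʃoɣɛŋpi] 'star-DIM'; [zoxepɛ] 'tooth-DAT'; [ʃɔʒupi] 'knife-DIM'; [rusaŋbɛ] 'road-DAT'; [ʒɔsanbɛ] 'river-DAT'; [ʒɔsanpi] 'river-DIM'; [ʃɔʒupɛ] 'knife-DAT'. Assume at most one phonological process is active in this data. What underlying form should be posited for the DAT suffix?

The DAT suffix surfaces as [-bɛ] and [-pɛ], depending on the final segment of the stem.
By contrast the DIM suffix keeps its initial [p] throughout — that segment must be underlying.
The DAT suffix is therefore /-bɛ/ underlyingly, with post-vocalic devoicing: voiced stops become voiceless after a vowel.

/-bɛ/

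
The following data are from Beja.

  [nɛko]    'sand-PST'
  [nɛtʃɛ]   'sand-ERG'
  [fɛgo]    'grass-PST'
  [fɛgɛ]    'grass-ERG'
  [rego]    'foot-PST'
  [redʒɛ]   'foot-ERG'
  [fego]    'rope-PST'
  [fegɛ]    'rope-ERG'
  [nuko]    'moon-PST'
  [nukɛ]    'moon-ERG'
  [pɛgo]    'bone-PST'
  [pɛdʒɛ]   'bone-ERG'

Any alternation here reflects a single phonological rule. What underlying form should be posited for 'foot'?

The root 'foot' surfaces as [rego] and [redʒɛ], with a stem-final [g] ~ [dʒ] alternation.
The stem 'grass' ([fɛgo], [fɛgɛ]) shows [g] unchanged in both environments, so [g] cannot be basic with [dʒ] derived before the ERG suffix.
Therefore /dʒ/ is basic and [g] is derived by depalatalization (palato-alveolar /tʃ/ and /dʒ/ become [k] and [g] when no front vowel follows).
So 'foot' = /redʒ/.

/redʒ/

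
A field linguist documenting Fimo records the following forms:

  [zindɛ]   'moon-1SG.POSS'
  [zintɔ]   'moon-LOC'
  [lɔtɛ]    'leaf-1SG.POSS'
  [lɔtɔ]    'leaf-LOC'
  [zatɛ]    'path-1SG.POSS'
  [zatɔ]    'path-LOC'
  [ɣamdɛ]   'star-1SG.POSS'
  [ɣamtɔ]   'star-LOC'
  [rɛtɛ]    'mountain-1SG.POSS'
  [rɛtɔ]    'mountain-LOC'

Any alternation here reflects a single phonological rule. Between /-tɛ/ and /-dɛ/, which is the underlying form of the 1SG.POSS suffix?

/-dɛ/

The 1SG.POSS morpheme has two allomorphs, [-dɛ] and [-tɛ].
By contrast the LOC suffix keeps its initial [t] throughout — that segment must be underlying.
So the underlying form is /-dɛ/, and voiced stops become voiceless after a vowel.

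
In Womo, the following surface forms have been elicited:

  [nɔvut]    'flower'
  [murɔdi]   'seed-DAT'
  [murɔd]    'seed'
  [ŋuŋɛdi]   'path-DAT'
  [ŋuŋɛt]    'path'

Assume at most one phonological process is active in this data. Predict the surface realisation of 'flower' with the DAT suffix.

The root 'path' surfaces as [ŋuŋɛdi] and [ŋuŋɛt], with a stem-final [d] ~ [t] alternation.
Compare 'seed', with invariant [d] in [murɔdi] and [murɔd]: an analysis with underlying /d/ and a rule producing [t] in isolation would wrongly predict alternation here too.
So /t/ is underlying, and a rule of intervocalic voicing — voiceless stops become voiced between vowels — gives [d].
From [nɔvut] the stem 'flower' is /nɔvut/; between vowels this yields [nɔvudi].

[nɔvudi]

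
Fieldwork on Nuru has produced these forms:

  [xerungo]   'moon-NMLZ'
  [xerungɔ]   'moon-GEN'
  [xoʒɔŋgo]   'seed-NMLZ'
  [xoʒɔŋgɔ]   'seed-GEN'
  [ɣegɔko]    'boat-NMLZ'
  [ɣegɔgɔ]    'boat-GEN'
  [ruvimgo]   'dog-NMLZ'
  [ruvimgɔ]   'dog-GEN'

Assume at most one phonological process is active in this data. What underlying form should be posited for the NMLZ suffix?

/-ko/

The NMLZ suffix surfaces as [-go] and [-ko], depending on the final segment of the stem.
By contrast the GEN suffix keeps its initial [g] throughout — that segment must be underlying.
So the underlying form is /-ko/, and voiceless stops become voiced after a nasal.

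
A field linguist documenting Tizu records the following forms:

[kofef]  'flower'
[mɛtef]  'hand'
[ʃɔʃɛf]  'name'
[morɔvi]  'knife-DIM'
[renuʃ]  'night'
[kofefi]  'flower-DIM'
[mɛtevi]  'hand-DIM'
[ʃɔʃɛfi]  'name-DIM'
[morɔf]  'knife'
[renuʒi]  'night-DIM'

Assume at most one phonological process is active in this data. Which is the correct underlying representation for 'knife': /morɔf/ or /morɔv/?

/morɔv/

The root 'knife' surfaces as [morɔvi] and [morɔf], with a stem-final [v] ~ [f] alternation.
The stem 'name' ([ʃɔʃɛfi], [ʃɔʃɛf]) shows [f] unchanged in both environments, so [f] cannot be basic with [v] derived before the DIM suffix.
The alternation reflects word-final obstruent devoicing: voiced obstruents become voiceless word-finally. /v/ is underlying.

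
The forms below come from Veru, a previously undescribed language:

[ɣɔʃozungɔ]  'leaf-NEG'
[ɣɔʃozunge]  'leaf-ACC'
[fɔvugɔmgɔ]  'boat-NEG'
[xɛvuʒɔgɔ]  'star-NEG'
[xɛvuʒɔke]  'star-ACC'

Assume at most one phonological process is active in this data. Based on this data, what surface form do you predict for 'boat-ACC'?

[fɔvugɔmge]

The ACC morpheme has two allomorphs, [-ge] and [-ke].
By contrast the NEG suffix keeps its initial [g] throughout — that segment must be underlying.
The ACC suffix is therefore /-ke/ underlyingly, with post-nasal voicing: voiceless stops become voiced after a nasal.
After 'boat', which ends in a nasal, the suffix surfaces as [-ge], giving [fɔvugɔmge].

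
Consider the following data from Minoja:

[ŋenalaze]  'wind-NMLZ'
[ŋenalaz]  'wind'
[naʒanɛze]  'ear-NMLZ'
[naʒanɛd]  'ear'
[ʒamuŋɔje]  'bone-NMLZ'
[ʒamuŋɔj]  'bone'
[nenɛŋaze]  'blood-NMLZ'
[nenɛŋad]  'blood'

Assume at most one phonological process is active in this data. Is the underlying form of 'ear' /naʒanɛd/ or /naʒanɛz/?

The root 'ear' surfaces as [naʒanɛze] and [naʒanɛd], with a stem-final [z] ~ [d] alternation.
Compare 'wind', with invariant [z] in [ŋenalaze] and [ŋenalaz]: an analysis with underlying /z/ and a rule producing [d] in isolation would wrongly predict alternation here too.
The alternation reflects intervocalic spirantization: voiced stops become fricatives between vowels. /d/ is underlying.

/naʒanɛd/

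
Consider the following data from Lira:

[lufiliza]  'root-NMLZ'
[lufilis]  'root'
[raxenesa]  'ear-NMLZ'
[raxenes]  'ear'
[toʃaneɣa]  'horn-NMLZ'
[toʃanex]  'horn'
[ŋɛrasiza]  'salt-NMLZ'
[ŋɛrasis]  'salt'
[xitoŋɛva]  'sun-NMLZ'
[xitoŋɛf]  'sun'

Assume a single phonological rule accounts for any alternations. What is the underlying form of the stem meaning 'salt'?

In [ŋɛrasiza] and [ŋɛrasis] the final segment of 'salt' alternates: [z] ~ [s].
If /s/ were underlying and a rule turned it into [z] before the NMLZ suffix, 'ear' would also alternate; but it has [s] in both [raxenesa] and [raxenes].
So /z/ is underlying, and a rule of word-final obstruent devoicing — voiced obstruents become voiceless word-finally — gives [s].

/ŋɛrasiz/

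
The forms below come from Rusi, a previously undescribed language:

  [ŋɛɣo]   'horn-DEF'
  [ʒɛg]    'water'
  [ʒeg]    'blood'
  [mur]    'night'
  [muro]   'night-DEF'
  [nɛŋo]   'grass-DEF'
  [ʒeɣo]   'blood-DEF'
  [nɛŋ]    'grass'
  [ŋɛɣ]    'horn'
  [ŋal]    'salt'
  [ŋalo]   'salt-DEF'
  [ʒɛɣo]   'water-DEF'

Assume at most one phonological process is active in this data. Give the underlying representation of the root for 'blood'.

'blood' shows [g] ~ [ɣ] at the end of the stem ([ʒeg] vs [ʒeɣo]).
But 'horn' keeps [ɣ] in both environments ([ŋɛɣ], [ŋɛɣo]), so there is no rule changing /ɣ/ to [g] in isolation.
The underlying segment must be /g/; voiced stops become fricatives between vowels, yielding [ɣ] there.

/ʒeg/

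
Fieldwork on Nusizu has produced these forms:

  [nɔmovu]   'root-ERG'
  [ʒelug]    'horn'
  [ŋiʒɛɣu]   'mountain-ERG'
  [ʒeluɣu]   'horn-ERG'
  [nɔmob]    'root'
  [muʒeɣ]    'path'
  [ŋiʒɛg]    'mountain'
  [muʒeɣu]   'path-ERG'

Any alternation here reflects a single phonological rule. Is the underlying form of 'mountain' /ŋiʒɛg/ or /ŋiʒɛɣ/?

/ŋiʒɛg/

The root 'mountain' surfaces as [ŋiʒɛɣu] and [ŋiʒɛg], with a stem-final [ɣ] ~ [g] alternation.
But 'path' keeps [ɣ] in both environments ([muʒeɣu], [muʒeɣ]), so there is no rule changing /ɣ/ to [g] in isolation.
The alternation reflects intervocalic spirantization: voiced stops become fricatives between vowels. /g/ is underlying.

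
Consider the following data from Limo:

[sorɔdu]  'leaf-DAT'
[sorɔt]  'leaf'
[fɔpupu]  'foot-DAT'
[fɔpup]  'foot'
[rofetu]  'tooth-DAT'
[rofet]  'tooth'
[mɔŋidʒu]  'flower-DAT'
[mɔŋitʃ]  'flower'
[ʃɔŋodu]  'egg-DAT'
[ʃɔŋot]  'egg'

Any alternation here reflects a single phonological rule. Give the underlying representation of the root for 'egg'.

'egg' shows [d] ~ [t] at the end of the stem ([ʃɔŋodu] vs [ʃɔŋot]).
The stem 'tooth' ([rofetu], [rofet]) shows [t] unchanged in both environments, so [t] cannot be basic with [d] derived before the DAT suffix.
So /d/ is underlying, and a rule of word-final obstruent devoicing — voiced obstruents become voiceless word-finally — gives [t].

/ʃɔŋod/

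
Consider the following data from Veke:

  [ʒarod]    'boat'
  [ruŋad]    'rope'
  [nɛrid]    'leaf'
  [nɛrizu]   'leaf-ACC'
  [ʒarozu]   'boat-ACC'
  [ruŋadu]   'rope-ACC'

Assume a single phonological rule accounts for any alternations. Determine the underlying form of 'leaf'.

/nɛriz/

In [nɛrizu] and [nɛrid] the final segment of 'leaf' alternates: [z] ~ [d].
If /d/ were underlying and a rule turned it into [z] before the ACC suffix, 'rope' would also alternate; but it has [d] in both [ruŋadu] and [ruŋad].
The alternation reflects word-final hardening: voiced fricatives become stops word-finally. /z/ is underlying.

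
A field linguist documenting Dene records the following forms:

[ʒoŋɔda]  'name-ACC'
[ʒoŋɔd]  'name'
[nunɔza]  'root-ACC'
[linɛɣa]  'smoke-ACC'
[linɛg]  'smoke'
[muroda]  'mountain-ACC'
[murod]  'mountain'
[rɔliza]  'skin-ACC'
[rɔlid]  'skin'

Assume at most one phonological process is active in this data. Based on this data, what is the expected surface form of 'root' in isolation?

[nunɔd]

The stem for 'skin' ends in [z] in [rɔliza] but [d] in [rɔlid].
The stem 'mountain' ([muroda], [murod]) shows [d] unchanged in both environments, so [d] cannot be basic with [z] derived before the ACC suffix.
Therefore /z/ is basic and [d] is derived by word-final hardening (voiced fricatives become stops word-finally).
From [nunɔza] the stem 'root' is /nunɔz/; word-finally this yields [nunɔd].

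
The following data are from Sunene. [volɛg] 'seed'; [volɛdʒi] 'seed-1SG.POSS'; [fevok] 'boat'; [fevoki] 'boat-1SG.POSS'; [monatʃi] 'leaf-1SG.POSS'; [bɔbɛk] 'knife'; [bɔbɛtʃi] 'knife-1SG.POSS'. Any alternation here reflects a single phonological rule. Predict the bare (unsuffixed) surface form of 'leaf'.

The stem for 'knife' ends in [k] in [bɔbɛk] but [tʃ] in [bɔbɛtʃi].
But 'boat' keeps [k] in both environments ([fevok], [fevoki]), so there is no rule changing /k/ to [tʃ] before the 1SG.POSS suffix.
So /tʃ/ is underlying, and a rule of depalatalization — palato-alveolar /tʃ/ and /dʒ/ become [k] and [g] when no front vowel follows — gives [k].
The one attested form of 'leaf', [monatʃi], shows underlying /monatʃ/. Applying the same rule when no front vowel follows gives [monak].

[monak]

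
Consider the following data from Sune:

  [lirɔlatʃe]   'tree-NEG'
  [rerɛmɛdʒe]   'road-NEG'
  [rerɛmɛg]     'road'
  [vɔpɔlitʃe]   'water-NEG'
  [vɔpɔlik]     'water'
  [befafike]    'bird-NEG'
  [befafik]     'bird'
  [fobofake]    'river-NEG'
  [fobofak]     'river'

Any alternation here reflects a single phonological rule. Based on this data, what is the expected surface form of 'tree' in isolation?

[lirɔlak]

The root 'water' surfaces as [vɔpɔlitʃe] and [vɔpɔlik], with a stem-final [tʃ] ~ [k] alternation.
But 'bird' keeps [k] in both environments ([befafike], [befafik]), so there is no rule changing /k/ to [tʃ] before the NEG suffix.
The underlying segment must be /tʃ/; palato-alveolar /tʃ/ and /dʒ/ become [k] and [g] when no front vowel follows, yielding [k] there.
The one attested form of 'tree', [lirɔlatʃe], shows underlying /lirɔlatʃ/. Applying the same rule when no front vowel follows gives [lirɔlak].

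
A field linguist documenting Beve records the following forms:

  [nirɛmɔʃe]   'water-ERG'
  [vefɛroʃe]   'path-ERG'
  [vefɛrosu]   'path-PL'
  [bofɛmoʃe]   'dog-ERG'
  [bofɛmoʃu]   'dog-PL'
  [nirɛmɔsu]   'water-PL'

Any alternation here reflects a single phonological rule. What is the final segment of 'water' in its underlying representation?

In [nirɛmɔʃe] and [nirɛmɔsu] the final segment of 'water' alternates: [ʃ] ~ [s].
The stem 'dog' ([bofɛmoʃe], [bofɛmoʃu]) shows [ʃ] unchanged in both environments, so [ʃ] cannot be basic with [s] derived before the PL suffix.
The underlying segment must be /s/; /s/ becomes palato-alveolar [ʃ] before a front vowel, yielding [ʃ] there.

/s/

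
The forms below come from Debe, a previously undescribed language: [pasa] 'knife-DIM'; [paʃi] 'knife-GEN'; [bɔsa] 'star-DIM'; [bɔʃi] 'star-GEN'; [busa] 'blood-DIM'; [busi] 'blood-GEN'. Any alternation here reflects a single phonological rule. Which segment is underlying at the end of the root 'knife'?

The root 'knife' surfaces as [pasa] and [paʃi], with a stem-final [s] ~ [ʃ] alternation.
The stem 'blood' ([busa], [busi]) shows [s] unchanged in both environments, so [s] cannot be basic with [ʃ] derived before the GEN suffix.
The underlying segment must be /ʃ/; palato-alveolar /ʃ/ becomes [s] when no front vowel follows, yielding [s] there.

/ʃ/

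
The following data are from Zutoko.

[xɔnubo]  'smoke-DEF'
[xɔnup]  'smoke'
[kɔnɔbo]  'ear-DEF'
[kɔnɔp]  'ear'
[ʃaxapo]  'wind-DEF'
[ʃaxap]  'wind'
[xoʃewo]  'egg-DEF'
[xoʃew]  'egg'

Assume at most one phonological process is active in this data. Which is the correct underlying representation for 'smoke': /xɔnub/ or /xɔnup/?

In [xɔnubo] and [xɔnup] the final segment of 'smoke' alternates: [b] ~ [p].
Compare 'wind', with invariant [p] in [ʃaxapo] and [ʃaxap]: an analysis with underlying /p/ and a rule producing [b] before the DEF suffix would wrongly predict alternation here too.
So /b/ is underlying, and a rule of word-final obstruent devoicing — voiced obstruents become voiceless word-finally — gives [p].

/xɔnub/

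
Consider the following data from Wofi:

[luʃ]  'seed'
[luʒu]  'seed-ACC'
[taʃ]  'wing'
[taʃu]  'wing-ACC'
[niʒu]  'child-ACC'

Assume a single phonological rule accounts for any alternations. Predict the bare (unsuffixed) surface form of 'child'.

'seed' shows [ʃ] ~ [ʒ] at the end of the stem ([luʃ] vs [luʒu]).
If /ʃ/ were underlying and a rule turned it into [ʒ] before the ACC suffix, 'wing' would also alternate; but it has [ʃ] in both [taʃ] and [taʃu].
So /ʒ/ is underlying, and a rule of word-final obstruent devoicing — voiced obstruents become voiceless word-finally — gives [ʃ].
From [niʒu] the stem 'child' is /niʒ/; word-finally this yields [niʃ].

[niʃ]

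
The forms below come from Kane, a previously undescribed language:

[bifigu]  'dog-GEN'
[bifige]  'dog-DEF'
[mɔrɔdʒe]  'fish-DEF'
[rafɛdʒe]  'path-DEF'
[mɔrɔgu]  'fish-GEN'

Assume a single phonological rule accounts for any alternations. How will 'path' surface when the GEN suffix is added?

The root 'fish' surfaces as [mɔrɔgu] and [mɔrɔdʒe], with a stem-final [g] ~ [dʒ] alternation.
If /g/ were underlying and a rule turned it into [dʒ] before the DEF suffix, 'dog' would also alternate; but it has [g] in both [bifigu] and [bifige].
So /dʒ/ is underlying, and a rule of depalatalization — palato-alveolar /dʒ/ becomes [g] when no front vowel follows — gives [g].
The one attested form of 'path', [rafɛdʒe], shows underlying /rafɛdʒ/. Applying the same rule when no front vowel follows gives [rafɛgu].

[rafɛgu]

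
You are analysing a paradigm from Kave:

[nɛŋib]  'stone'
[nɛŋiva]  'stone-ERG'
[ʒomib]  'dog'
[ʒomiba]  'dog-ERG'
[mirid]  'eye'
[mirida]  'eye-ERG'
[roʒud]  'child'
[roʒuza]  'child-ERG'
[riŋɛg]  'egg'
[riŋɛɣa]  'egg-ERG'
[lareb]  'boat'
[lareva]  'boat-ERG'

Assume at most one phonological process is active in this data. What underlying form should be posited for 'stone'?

In [nɛŋib] and [nɛŋiva] the final segment of 'stone' alternates: [b] ~ [v].
Compare 'dog', with invariant [b] in [ʒomib] and [ʒomiba]: an analysis with underlying /b/ and a rule producing [v] before the ERG suffix would wrongly predict alternation here too.
The underlying segment must be /v/; voiced fricatives become stops word-finally, yielding [b] there.
So 'stone' = /nɛŋiv/.

/nɛŋiv/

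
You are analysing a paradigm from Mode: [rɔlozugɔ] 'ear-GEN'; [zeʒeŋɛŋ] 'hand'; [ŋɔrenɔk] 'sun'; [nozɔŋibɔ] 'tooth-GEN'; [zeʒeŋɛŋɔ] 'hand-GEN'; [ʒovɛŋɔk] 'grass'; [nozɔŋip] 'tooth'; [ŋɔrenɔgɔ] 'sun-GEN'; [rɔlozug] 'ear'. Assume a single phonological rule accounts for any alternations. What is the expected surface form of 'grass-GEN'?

[ʒovɛŋɔgɔ]

The root 'sun' surfaces as [ŋɔrenɔgɔ] and [ŋɔrenɔk], with a stem-final [g] ~ [k] alternation.
The stem 'ear' ([rɔlozugɔ], [rɔlozug]) shows [g] unchanged in both environments, so [g] cannot be basic with [k] derived in isolation.
The alternation reflects intervocalic voicing: voiceless stops become voiced between vowels. /k/ is underlying.
From [ʒovɛŋɔk] the stem 'grass' is /ʒovɛŋɔk/; between vowels this yields [ʒovɛŋɔgɔ].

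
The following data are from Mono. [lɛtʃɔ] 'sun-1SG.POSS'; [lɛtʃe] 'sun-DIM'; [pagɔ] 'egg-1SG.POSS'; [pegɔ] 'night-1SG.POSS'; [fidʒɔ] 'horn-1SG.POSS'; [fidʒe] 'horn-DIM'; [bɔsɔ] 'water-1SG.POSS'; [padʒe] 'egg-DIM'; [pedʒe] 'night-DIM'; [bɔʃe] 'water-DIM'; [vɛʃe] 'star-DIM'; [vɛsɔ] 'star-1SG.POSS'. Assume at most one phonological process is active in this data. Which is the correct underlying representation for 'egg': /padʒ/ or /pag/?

/pag/

The root 'egg' surfaces as [padʒe] and [pagɔ], with a stem-final [dʒ] ~ [g] alternation.
Compare 'horn', with invariant [dʒ] in [fidʒe] and [fidʒɔ]: an analysis with underlying /dʒ/ and a rule producing [g] before the 1SG.POSS suffix would wrongly predict alternation here too.
Therefore /g/ is basic and [dʒ] is derived by palatalization before a front vowel (/g/ and /s/ become palato-alveolar [dʒ] and [ʃ] before a front vowel).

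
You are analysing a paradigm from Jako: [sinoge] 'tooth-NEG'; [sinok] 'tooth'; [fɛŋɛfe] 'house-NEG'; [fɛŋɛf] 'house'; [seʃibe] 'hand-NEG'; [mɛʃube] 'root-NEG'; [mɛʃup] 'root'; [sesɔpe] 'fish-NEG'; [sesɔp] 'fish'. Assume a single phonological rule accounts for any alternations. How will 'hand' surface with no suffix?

The root 'root' surfaces as [mɛʃube] and [mɛʃup], with a stem-final [b] ~ [p] alternation.
But 'fish' keeps [p] in both environments ([sesɔpe], [sesɔp]), so there is no rule changing /p/ to [b] before the NEG suffix.
The underlying segment must be /b/; voiced obstruents become voiceless word-finally, yielding [p] there.
From [seʃibe] the stem 'hand' is /seʃib/; word-finally this yields [seʃip].

[seʃip]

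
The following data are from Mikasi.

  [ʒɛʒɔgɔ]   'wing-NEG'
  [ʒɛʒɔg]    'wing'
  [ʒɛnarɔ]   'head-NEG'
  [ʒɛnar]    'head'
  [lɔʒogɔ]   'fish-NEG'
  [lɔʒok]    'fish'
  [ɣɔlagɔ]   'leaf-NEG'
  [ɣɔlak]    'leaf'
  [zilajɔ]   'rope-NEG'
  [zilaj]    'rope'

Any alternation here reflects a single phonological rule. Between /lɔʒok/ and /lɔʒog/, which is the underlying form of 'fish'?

/lɔʒok/

'fish' shows [g] ~ [k] at the end of the stem ([lɔʒogɔ] vs [lɔʒok]).
But 'wing' keeps [g] in both environments ([ʒɛʒɔgɔ], [ʒɛʒɔg]), so there is no rule changing /g/ to [k] in isolation.
Therefore /k/ is basic and [g] is derived by intervocalic voicing (voiceless stops become voiced between vowels).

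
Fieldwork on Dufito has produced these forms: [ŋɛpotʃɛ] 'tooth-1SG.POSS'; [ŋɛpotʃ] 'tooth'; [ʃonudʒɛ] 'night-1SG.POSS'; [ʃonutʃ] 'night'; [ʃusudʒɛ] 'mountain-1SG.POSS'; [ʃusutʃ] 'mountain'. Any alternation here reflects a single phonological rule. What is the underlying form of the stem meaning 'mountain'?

In [ʃusudʒɛ] and [ʃusutʃ] the final segment of 'mountain' alternates: [dʒ] ~ [tʃ].
If /tʃ/ were underlying and a rule turned it into [dʒ] before the 1SG.POSS suffix, 'tooth' would also alternate; but it has [tʃ] in both [ŋɛpotʃɛ] and [ŋɛpotʃ].
The alternation reflects word-final obstruent devoicing: voiced obstruents become voiceless word-finally. /dʒ/ is underlying.

/ʃusudʒ/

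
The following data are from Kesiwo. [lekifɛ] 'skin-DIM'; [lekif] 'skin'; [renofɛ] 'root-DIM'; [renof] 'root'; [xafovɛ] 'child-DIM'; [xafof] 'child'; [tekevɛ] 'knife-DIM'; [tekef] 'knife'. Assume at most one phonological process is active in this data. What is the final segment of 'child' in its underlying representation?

The stem for 'child' ends in [v] in [xafovɛ] but [f] in [xafof].
Compare 'skin', with invariant [f] in [lekifɛ] and [lekif]: an analysis with underlying /f/ and a rule producing [v] before the DIM suffix would wrongly predict alternation here too.
The alternation reflects word-final obstruent devoicing: voiced obstruents become voiceless word-finally. /v/ is underlying.

/v/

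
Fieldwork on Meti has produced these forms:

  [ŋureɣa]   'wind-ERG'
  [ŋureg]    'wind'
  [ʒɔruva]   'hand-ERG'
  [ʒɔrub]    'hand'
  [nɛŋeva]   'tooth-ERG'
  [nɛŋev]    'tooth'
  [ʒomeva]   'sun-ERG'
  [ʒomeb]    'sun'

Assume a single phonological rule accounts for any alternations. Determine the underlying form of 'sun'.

The root 'sun' surfaces as [ʒomeva] and [ʒomeb], with a stem-final [v] ~ [b] alternation.
The stem 'tooth' ([nɛŋeva], [nɛŋev]) shows [v] unchanged in both environments, so [v] cannot be basic with [b] derived in isolation.
The underlying segment must be /b/; voiced stops become fricatives between vowels, yielding [v] there.

/ʒomeb/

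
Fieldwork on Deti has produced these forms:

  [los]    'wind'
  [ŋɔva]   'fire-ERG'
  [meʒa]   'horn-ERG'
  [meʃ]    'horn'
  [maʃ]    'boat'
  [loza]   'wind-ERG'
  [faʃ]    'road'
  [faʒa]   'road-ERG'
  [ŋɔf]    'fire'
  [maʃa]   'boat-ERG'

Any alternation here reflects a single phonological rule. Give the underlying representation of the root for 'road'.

/faʒ/

In [faʒa] and [faʃ] the final segment of 'road' alternates: [ʒ] ~ [ʃ].
If /ʃ/ were underlying and a rule turned it into [ʒ] before the ERG suffix, 'boat' would also alternate; but it has [ʃ] in both [maʃa] and [maʃ].
The underlying segment must be /ʒ/; voiced obstruents become voiceless word-finally, yielding [ʃ] there.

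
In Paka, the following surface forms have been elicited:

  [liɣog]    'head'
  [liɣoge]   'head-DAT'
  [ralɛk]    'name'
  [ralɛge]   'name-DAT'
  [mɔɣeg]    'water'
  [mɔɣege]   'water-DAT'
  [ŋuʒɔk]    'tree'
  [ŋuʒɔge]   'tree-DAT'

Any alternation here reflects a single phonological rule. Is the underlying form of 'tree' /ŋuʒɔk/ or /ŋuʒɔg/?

The stem for 'tree' ends in [k] in [ŋuʒɔk] but [g] in [ŋuʒɔge].
The stem 'water' ([mɔɣeg], [mɔɣege]) shows [g] unchanged in both environments, so [g] cannot be basic with [k] derived in isolation.
The alternation reflects intervocalic voicing: voiceless stops become voiced between vowels. /k/ is underlying.

/ŋuʒɔk/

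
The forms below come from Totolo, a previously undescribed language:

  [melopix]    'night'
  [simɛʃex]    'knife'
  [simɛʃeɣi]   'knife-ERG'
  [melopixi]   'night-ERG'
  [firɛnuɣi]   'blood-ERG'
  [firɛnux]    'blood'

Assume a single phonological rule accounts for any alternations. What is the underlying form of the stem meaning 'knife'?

/simɛʃeɣ/

'knife' shows [x] ~ [ɣ] at the end of the stem ([simɛʃex] vs [simɛʃeɣi]).
The stem 'night' ([melopix], [melopixi]) shows [x] unchanged in both environments, so [x] cannot be basic with [ɣ] derived before the ERG suffix.
Therefore /ɣ/ is basic and [x] is derived by word-final obstruent devoicing (voiced obstruents become voiceless word-finally).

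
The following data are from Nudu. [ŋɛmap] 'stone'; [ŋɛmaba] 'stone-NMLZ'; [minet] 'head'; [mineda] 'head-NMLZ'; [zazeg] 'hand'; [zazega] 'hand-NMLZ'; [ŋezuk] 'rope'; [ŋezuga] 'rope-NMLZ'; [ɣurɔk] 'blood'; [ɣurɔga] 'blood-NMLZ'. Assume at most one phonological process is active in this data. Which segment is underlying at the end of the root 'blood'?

/k/

The root 'blood' surfaces as [ɣurɔk] and [ɣurɔga], with a stem-final [k] ~ [g] alternation.
But 'hand' keeps [g] in both environments ([zazeg], [zazega]), so there is no rule changing /g/ to [k] in isolation.
Therefore /k/ is basic and [g] is derived by intervocalic voicing (voiceless stops become voiced between vowels).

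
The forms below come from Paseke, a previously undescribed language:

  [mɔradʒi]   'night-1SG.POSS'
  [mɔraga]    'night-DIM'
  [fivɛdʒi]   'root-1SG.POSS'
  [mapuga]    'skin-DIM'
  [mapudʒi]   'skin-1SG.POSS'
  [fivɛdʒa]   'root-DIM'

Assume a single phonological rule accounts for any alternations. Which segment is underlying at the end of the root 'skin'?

The root 'skin' surfaces as [mapudʒi] and [mapuga], with a stem-final [dʒ] ~ [g] alternation.
The stem 'root' ([fivɛdʒi], [fivɛdʒa]) shows [dʒ] unchanged in both environments, so [dʒ] cannot be basic with [g] derived before the DIM suffix.
The alternation reflects palatalization before a front vowel: /g/ becomes palato-alveolar [dʒ] before a front vowel. /g/ is underlying.

/g/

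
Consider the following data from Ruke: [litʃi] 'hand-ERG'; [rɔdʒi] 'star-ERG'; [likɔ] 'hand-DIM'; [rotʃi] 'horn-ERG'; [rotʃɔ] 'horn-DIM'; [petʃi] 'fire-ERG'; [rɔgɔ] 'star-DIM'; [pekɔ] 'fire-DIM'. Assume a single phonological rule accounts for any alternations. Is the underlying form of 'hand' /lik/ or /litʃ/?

'hand' shows [tʃ] ~ [k] at the end of the stem ([litʃi] vs [likɔ]).
If /tʃ/ were underlying and a rule turned it into [k] before the DIM suffix, 'horn' would also alternate; but it has [tʃ] in both [rotʃi] and [rotʃɔ].
Therefore /k/ is basic and [tʃ] is derived by palatalization before a front vowel (/k/ and /g/ become palato-alveolar [tʃ] and [dʒ] before a front vowel).

/lik/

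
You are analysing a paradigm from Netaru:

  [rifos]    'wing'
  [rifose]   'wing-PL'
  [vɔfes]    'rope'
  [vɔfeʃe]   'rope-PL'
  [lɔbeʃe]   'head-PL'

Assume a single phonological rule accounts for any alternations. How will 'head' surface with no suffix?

In [vɔfes] and [vɔfeʃe] the final segment of 'rope' alternates: [s] ~ [ʃ].
Compare 'wing', with invariant [s] in [rifos] and [rifose]: an analysis with underlying /s/ and a rule producing [ʃ] before the PL suffix would wrongly predict alternation here too.
Therefore /ʃ/ is basic and [s] is derived by depalatalization (palato-alveolar /ʃ/ becomes [s] when no front vowel follows).
The one attested form of 'head', [lɔbeʃe], shows underlying /lɔbeʃ/. Applying the same rule when no front vowel follows gives [lɔbes].

[lɔbes]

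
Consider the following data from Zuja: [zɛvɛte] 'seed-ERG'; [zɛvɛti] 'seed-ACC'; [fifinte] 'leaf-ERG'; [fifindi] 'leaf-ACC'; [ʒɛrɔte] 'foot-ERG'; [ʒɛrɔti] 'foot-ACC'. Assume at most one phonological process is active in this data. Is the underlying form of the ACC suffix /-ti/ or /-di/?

The ACC morpheme has two allomorphs, [-di] and [-ti].
By contrast the ERG suffix keeps its initial [t] throughout — that segment must be underlying.
So the underlying form is /-di/, and voiced stops become voiceless after a vowel.

/-di/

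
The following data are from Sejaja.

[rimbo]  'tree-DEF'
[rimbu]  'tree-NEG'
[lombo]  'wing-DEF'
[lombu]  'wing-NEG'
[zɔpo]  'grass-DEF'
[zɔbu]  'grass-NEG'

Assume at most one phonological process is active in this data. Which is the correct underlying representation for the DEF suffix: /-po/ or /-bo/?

/-po/

The DEF suffix surfaces as [-bo] and [-po], depending on the final segment of the stem.
By contrast the NEG suffix keeps its initial [b] throughout — that segment must be underlying.
The DEF suffix is therefore /-po/ underlyingly, with post-nasal voicing: voiceless stops become voiced after a nasal.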